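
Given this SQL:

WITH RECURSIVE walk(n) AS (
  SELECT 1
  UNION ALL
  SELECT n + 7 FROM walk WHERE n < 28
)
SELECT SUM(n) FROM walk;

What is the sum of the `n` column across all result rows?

Base: n=1.
Iteration 1: 1 < 28 holds -> n = 1 + 7 = 8.
Iteration 2: 8 < 28 holds -> n = 8 + 7 = 15.
Iteration 3: 15 < 28 holds -> n = 15 + 7 = 22.
Iteration 4: 22 < 28 holds -> n = 22 + 7 = 29.
Iteration 5: 29 < 28 fails; recursion stops.
SUM(n) = 1 + 8 + 15 + 22 + 29 = 75.

75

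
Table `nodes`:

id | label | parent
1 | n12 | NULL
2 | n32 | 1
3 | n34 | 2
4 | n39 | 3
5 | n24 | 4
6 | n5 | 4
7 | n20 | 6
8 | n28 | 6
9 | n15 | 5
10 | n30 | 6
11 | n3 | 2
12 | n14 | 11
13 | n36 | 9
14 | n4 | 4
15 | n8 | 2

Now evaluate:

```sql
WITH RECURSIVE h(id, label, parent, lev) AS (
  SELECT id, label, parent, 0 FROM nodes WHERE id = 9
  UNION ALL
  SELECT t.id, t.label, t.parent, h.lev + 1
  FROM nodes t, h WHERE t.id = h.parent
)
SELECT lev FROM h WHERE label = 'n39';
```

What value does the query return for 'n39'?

Base: id=9 (n15), parent=5, lev 0.
Iteration 1: join on id=5 -> n24 (id 5, parent=4, lev 1).
Iteration 2: join on id=4 -> n39 (id 4, parent=3, lev 2).
Iteration 3: join on id=3 -> n34 (id 3, parent=2, lev 3).
Iteration 4: join on id=2 -> n32 (id 2, parent=1, lev 4).
Iteration 5: join on id=1 -> n12 (id 1, parent=NULL, lev 5).
Iteration 6: parent is NULL; no match; recursion stops.

2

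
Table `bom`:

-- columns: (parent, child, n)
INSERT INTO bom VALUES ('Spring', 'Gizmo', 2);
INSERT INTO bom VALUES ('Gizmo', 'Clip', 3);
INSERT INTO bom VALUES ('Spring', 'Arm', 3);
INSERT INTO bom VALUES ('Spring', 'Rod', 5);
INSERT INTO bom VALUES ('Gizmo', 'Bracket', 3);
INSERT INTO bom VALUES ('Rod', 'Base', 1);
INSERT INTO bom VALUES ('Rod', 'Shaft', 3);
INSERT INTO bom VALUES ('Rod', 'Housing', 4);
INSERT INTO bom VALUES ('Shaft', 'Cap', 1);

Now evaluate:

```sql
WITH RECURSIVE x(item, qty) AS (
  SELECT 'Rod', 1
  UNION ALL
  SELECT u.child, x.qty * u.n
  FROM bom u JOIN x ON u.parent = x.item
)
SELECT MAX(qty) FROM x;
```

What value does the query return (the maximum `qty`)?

Base: (Rod, qty=1).
Iteration 1: components of {Rod} -> Base = 1*1 = 1, Housing = 1*4 = 4, Shaft = 1*3 = 3.
Iteration 2: components of {Base,Housing,Shaft} -> Cap = 3*1 = 3.
Iteration 3: no further components; recursion stops.
qty values: 1, 1, 3, 4, 3; the maximum is 4.

4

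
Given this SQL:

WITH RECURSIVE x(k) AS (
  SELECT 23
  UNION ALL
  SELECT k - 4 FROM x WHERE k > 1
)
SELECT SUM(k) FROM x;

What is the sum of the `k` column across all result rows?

Base: k=23.
Iteration 1: 23 > 1 holds -> k = 23 - 4 = 19.
Iteration 2: 19 > 1 holds -> k = 19 - 4 = 15.
Iteration 3: 15 > 1 holds -> k = 15 - 4 = 11.
Iteration 4: 11 > 1 holds -> k = 11 - 4 = 7.
Iteration 5: 7 > 1 holds -> k = 7 - 4 = 3.
Iteration 6: 3 > 1 holds -> k = 3 - 4 = -1.
Iteration 7: -1 > 1 fails; recursion stops.
SUM(k) = 23 + 19 + 15 + 11 + 7 + 3 + -1 = 77.

77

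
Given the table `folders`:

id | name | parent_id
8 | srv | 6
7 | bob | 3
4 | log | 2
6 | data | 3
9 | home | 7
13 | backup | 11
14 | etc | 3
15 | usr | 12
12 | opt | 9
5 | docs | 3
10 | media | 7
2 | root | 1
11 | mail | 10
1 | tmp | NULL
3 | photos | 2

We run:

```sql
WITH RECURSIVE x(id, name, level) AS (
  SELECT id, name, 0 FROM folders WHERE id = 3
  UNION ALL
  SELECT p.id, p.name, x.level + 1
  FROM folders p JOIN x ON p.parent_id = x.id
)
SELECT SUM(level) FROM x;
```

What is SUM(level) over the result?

Base: id=3 (photos) at level 0.
Iteration 1: rows with parent_id in {3} -> docs (id 5, level 1), data (id 6, level 1), bob (id 7, level 1), etc (id 14, level 1).
Iteration 2: rows with parent_id in {5,6,7,14} -> srv (id 8, level 2), home (id 9, level 2), media (id 10, level 2).
Iteration 3: rows with parent_id in {8,9,10} -> mail (id 11, level 3), opt (id 12, level 3).
Iteration 4: rows with parent_id in {11,12} -> backup (id 13, level 4), usr (id 15, level 4).
Iteration 5: no rows with parent_id in {13,15}; recursion stops.
SUM(level) = 0 + 1 + 1 + 1 + 1 + 2 + 2 + 2 + 3 + 3 + 4 + 4 = 24.

24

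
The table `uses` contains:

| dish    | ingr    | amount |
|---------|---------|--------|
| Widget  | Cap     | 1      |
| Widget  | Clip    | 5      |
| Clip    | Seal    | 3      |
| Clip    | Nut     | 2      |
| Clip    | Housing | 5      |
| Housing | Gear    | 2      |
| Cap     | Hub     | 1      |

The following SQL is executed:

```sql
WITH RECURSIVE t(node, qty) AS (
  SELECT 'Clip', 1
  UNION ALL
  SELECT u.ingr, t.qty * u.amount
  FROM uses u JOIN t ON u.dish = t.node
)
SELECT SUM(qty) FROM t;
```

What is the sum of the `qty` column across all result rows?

Base: (Clip, qty=1).
Iteration 1: components of {Clip} -> Housing = 1*5 = 5, Nut = 1*2 = 2, Seal = 1*3 = 3.
Iteration 2: components of {Housing,Nut,Seal} -> Gear = 5*2 = 10.
Iteration 3: no further components; recursion stops.
SUM(qty) = 1 + 3 + 2 + 5 + 10 = 21.

21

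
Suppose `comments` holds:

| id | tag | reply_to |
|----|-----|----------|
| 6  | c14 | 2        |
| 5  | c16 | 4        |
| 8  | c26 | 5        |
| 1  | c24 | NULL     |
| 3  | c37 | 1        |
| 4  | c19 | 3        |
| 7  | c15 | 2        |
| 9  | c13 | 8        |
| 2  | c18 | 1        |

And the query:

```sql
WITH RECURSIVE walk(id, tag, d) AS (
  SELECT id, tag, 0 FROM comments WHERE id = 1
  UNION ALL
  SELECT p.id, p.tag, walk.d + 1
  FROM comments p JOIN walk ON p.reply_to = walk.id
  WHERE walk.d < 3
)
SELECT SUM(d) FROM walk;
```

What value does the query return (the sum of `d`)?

Base: id=1 (c24) at d 0.
Iteration 1: rows with reply_to in {1} -> c18 (id 2, d 1), c37 (id 3, d 1).
Iteration 2: rows with reply_to in {2,3} -> c19 (id 4, d 2), c14 (id 6, d 2), c15 (id 7, d 2).
Iteration 3: rows with reply_to in {4,6,7} -> c16 (id 5, d 3).
Iteration 4: d < 3 fails for all current rows; recursion stops.
SUM(d) = 0 + 1 + 1 + 2 + 2 + 2 + 3 = 11.

11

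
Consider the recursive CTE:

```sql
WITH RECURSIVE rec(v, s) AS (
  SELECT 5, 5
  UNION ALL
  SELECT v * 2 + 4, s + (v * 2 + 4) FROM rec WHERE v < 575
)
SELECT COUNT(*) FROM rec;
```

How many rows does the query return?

8

Base: v=5, s=5.
Iteration 1: 5 < 575 holds -> v = 5 * 2 + 4 = 14, s = 5 + 14 = 19.
Iteration 2: 14 < 575 holds -> v = 14 * 2 + 4 = 32, s = 19 + 32 = 51.
Iteration 3: 32 < 575 holds -> v = 32 * 2 + 4 = 68, s = 51 + 68 = 119.
Iteration 4: 68 < 575 holds -> v = 68 * 2 + 4 = 140, s = 119 + 140 = 259.
Iteration 5: 140 < 575 holds -> v = 140 * 2 + 4 = 284, s = 259 + 284 = 543.
Iteration 6: 284 < 575 holds -> v = 284 * 2 + 4 = 572, s = 543 + 572 = 1115.
Iteration 7: 572 < 575 holds -> v = 572 * 2 + 4 = 1148, s = 1115 + 1148 = 2263.
Iteration 8: 1148 < 575 fails; recursion stops.
Total rows emitted: 8.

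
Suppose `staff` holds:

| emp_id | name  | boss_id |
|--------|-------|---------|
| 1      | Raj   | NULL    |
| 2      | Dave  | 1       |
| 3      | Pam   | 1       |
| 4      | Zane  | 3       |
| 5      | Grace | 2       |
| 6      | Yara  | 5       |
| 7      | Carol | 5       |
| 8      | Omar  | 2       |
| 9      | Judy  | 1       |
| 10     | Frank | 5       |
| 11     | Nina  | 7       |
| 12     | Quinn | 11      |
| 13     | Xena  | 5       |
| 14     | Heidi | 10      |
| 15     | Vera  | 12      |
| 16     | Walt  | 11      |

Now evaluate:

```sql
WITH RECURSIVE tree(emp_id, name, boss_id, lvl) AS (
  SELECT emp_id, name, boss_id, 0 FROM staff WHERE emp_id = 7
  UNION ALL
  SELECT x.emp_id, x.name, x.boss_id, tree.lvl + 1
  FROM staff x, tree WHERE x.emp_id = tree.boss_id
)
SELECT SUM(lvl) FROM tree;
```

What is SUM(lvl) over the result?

6

Base: emp_id=7 (Carol), boss_id=5, lvl 0.
Iteration 1: join on emp_id=5 -> Grace (id 5, boss_id=2, lvl 1).
Iteration 2: join on emp_id=2 -> Dave (id 2, boss_id=1, lvl 2).
Iteration 3: join on emp_id=1 -> Raj (id 1, boss_id=NULL, lvl 3).
Iteration 4: boss_id is NULL; no match; recursion stops.
SUM(lvl) = 0 + 1 + 2 + 3 = 6.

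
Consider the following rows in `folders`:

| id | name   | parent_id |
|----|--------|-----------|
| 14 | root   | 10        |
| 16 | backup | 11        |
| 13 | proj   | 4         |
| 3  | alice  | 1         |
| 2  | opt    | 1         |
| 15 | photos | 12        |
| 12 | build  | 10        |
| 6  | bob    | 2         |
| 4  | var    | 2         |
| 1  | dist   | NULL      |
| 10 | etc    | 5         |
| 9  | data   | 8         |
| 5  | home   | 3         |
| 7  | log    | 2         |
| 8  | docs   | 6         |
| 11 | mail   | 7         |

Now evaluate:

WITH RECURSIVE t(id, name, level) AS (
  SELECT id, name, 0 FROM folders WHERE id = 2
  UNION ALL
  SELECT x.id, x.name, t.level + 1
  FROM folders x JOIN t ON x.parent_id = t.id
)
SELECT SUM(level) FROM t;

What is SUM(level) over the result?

15

Base: id=2 (opt) at level 0.
Iteration 1: rows with parent_id in {2} -> var (id 4, level 1), bob (id 6, level 1), log (id 7, level 1).
Iteration 2: rows with parent_id in {4,6,7} -> docs (id 8, level 2), mail (id 11, level 2), proj (id 13, level 2).
Iteration 3: rows with parent_id in {8,11,13} -> data (id 9, level 3), backup (id 16, level 3).
Iteration 4: no rows with parent_id in {9,16}; recursion stops.
SUM(level) = 0 + 1 + 1 + 1 + 2 + 2 + 2 + 3 + 3 = 15.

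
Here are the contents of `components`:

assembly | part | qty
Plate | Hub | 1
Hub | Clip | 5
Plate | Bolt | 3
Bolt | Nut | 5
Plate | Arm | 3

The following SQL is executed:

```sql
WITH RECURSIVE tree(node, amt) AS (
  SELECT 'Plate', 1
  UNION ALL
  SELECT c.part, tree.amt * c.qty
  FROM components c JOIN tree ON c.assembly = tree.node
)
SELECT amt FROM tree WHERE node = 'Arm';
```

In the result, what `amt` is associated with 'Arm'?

Base: (Plate, amt=1).
Iteration 1: components of {Plate} -> Arm = 1*3 = 3, Bolt = 1*3 = 3, Hub = 1*1 = 1.
Iteration 2: components of {Arm,Bolt,Hub} -> Clip = 1*5 = 5, Nut = 3*5 = 15.
Iteration 3: no further components; recursion stops.

3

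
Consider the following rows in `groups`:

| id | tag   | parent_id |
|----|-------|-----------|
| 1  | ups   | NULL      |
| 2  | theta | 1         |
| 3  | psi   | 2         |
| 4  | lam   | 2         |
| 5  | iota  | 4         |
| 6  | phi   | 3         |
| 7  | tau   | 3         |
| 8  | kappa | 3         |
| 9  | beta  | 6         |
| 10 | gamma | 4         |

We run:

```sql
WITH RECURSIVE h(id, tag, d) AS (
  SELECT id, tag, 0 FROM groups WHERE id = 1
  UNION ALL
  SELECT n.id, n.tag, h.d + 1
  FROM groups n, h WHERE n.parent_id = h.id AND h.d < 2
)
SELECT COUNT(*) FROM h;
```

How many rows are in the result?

4

Base: id=1 (ups) at d 0.
Iteration 1: rows with parent_id in {1} -> theta (id 2, d 1).
Iteration 2: rows with parent_id in {2} -> psi (id 3, d 2), lam (id 4, d 2).
Iteration 3: d < 2 fails for all current rows; recursion stops.
Total rows emitted: 4.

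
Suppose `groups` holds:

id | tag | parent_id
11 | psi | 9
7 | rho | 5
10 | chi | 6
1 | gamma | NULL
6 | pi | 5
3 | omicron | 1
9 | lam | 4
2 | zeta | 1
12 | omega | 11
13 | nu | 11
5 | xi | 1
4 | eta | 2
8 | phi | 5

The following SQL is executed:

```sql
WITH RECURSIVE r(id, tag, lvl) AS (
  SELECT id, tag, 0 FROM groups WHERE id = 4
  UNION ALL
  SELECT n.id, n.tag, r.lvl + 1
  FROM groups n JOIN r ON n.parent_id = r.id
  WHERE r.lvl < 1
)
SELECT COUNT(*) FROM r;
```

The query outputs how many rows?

Base: id=4 (eta) at lvl 0.
Iteration 1: rows with parent_id in {4} -> lam (id 9, lvl 1).
Iteration 2: lvl < 1 fails for all current rows; recursion stops.
Total rows emitted: 2.

2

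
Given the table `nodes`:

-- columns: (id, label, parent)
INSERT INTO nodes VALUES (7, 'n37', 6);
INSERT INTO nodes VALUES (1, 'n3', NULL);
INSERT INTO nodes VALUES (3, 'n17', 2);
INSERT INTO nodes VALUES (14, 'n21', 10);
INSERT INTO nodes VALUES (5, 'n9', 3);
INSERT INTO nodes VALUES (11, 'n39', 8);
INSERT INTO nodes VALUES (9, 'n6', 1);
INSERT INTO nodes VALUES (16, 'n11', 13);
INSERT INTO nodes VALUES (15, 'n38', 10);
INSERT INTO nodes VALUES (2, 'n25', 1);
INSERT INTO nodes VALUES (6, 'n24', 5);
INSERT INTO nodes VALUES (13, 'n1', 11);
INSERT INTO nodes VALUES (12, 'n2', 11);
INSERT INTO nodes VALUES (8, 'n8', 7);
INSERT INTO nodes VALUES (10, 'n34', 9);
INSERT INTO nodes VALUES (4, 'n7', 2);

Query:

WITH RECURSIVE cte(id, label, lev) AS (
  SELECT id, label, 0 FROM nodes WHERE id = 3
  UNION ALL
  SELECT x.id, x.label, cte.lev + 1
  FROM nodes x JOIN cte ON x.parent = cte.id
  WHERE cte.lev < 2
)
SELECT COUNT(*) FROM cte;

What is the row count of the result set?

Base: id=3 (n17) at lev 0.
Iteration 1: rows with parent in {3} -> n9 (id 5, lev 1).
Iteration 2: rows with parent in {5} -> n24 (id 6, lev 2).
Iteration 3: lev < 2 fails for all current rows; recursion stops.
Total rows emitted: 3.

3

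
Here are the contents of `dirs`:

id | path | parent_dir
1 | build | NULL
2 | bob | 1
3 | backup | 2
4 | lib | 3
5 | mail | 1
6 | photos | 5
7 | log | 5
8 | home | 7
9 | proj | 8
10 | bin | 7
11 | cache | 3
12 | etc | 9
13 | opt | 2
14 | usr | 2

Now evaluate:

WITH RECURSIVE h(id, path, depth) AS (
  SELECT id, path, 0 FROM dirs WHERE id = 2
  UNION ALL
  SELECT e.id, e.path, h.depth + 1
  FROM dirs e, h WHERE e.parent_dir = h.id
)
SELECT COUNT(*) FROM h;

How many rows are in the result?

6

Base: id=2 (bob) at depth 0.
Iteration 1: rows with parent_dir in {2} -> backup (id 3, depth 1), opt (id 13, depth 1), usr (id 14, depth 1).
Iteration 2: rows with parent_dir in {3,13,14} -> lib (id 4, depth 2), cache (id 11, depth 2).
Iteration 3: no rows with parent_dir in {4,11}; recursion stops.
Total rows emitted: 6.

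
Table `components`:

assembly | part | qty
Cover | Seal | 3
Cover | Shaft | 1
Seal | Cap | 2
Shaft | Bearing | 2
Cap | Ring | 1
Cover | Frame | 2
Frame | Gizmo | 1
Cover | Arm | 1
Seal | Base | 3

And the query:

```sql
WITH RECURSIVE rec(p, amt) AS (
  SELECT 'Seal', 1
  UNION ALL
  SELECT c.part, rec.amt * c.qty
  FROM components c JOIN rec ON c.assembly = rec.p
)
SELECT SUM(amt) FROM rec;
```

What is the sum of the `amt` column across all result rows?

8

Base: (Seal, amt=1).
Iteration 1: components of {Seal} -> Base = 1*3 = 3, Cap = 1*2 = 2.
Iteration 2: components of {Base,Cap} -> Ring = 2*1 = 2.
Iteration 3: no further components; recursion stops.
SUM(amt) = 1 + 2 + 3 + 2 = 8.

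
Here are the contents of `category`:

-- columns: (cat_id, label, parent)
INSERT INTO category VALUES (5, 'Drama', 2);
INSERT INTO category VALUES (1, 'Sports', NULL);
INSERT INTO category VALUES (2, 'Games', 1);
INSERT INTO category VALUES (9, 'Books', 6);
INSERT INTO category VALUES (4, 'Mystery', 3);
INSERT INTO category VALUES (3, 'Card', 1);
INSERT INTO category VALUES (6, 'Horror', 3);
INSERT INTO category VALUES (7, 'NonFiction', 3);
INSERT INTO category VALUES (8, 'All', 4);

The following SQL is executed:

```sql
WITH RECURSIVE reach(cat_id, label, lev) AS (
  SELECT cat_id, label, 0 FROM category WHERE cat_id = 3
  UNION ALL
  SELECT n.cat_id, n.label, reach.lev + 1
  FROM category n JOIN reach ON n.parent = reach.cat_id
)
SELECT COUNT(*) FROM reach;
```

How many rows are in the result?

Base: cat_id=3 (Card) at lev 0.
Iteration 1: rows with parent in {3} -> Mystery (id 4, lev 1), Horror (id 6, lev 1), NonFiction (id 7, lev 1).
Iteration 2: rows with parent in {4,6,7} -> All (id 8, lev 2), Books (id 9, lev 2).
Iteration 3: no rows with parent in {8,9}; recursion stops.
Total rows emitted: 6.

6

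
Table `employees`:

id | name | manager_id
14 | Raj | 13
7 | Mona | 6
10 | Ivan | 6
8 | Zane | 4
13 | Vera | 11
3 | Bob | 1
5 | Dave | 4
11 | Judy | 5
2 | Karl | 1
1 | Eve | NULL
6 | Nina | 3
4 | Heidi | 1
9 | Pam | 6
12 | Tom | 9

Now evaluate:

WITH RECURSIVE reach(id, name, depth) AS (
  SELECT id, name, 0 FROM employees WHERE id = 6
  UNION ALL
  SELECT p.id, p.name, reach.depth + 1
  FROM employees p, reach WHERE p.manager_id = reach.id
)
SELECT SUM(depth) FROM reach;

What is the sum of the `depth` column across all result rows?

Base: id=6 (Nina) at depth 0.
Iteration 1: rows with manager_id in {6} -> Mona (id 7, depth 1), Pam (id 9, depth 1), Ivan (id 10, depth 1).
Iteration 2: rows with manager_id in {7,9,10} -> Tom (id 12, depth 2).
Iteration 3: no rows with manager_id in {12}; recursion stops.
SUM(depth) = 0 + 1 + 1 + 1 + 2 = 5.

5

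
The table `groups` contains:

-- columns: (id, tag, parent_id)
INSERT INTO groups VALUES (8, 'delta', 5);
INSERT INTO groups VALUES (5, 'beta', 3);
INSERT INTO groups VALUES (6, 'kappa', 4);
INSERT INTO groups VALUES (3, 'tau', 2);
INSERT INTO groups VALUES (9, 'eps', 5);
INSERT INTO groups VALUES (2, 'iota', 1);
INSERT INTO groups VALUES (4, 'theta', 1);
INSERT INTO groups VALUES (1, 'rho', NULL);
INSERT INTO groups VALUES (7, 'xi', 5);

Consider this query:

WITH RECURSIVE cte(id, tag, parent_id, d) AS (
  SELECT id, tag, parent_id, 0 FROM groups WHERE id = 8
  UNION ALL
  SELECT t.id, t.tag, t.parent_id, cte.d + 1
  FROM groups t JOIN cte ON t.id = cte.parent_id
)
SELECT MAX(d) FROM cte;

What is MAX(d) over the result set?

4

Base: id=8 (delta), parent_id=5, d 0.
Iteration 1: join on id=5 -> beta (id 5, parent_id=3, d 1).
Iteration 2: join on id=3 -> tau (id 3, parent_id=2, d 2).
Iteration 3: join on id=2 -> iota (id 2, parent_id=1, d 3).
Iteration 4: join on id=1 -> rho (id 1, parent_id=NULL, d 4).
Iteration 5: parent_id is NULL; no match; recursion stops.
d values: 0, 1, 2, 3, 4; the maximum is 4.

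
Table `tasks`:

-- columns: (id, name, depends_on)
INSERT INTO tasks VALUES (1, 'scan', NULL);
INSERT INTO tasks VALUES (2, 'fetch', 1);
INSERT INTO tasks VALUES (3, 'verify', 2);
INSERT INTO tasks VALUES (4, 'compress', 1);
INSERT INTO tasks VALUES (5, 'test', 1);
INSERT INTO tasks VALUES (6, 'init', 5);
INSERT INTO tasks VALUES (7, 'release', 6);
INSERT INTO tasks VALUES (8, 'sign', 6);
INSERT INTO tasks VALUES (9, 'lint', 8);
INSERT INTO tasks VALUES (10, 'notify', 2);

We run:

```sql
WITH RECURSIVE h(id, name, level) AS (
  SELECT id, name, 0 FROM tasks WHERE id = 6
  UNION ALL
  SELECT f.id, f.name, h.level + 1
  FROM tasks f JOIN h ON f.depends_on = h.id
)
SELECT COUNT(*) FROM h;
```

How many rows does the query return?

Base: id=6 (init) at level 0.
Iteration 1: rows with depends_on in {6} -> release (id 7, level 1), sign (id 8, level 1).
Iteration 2: rows with depends_on in {7,8} -> lint (id 9, level 2).
Iteration 3: no rows with depends_on in {9}; recursion stops.
Total rows emitted: 4.

4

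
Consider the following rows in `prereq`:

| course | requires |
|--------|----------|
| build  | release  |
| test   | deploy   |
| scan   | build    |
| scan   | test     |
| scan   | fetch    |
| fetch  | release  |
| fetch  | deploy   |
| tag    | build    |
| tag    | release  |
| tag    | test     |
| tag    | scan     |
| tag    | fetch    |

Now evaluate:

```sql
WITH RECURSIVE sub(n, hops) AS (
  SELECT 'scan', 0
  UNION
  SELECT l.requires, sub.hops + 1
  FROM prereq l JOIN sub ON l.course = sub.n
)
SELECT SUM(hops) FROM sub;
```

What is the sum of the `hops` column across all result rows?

7

Base: (scan, hops=0).
Iteration 1: edges from {scan} -> (build, hops=1), (fetch, hops=1), (test, hops=1).
Iteration 2: edges from {build,fetch,test} -> (deploy, hops=2), (release, hops=2). [UNION drops 2 duplicate row(s)]
Iteration 3: no outgoing edges from {deploy,release}; recursion stops.
SUM(hops) = 0 + 1 + 1 + 1 + 2 + 2 = 7.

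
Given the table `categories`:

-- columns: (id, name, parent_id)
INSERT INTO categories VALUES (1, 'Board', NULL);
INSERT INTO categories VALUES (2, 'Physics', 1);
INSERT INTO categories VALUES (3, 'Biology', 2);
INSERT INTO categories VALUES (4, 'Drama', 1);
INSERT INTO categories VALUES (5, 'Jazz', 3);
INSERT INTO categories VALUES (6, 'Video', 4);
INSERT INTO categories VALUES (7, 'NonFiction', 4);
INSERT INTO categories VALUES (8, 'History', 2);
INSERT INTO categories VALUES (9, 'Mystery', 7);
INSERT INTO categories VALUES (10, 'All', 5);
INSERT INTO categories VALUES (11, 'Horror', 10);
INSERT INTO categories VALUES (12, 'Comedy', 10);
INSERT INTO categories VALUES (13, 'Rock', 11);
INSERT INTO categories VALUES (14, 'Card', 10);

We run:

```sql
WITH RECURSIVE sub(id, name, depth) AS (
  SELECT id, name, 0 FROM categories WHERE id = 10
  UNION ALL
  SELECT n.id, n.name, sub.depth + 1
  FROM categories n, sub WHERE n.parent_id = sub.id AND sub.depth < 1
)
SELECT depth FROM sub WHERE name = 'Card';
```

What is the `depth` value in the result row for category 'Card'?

1

Base: id=10 (All) at depth 0.
Iteration 1: rows with parent_id in {10} -> Horror (id 11, depth 1), Comedy (id 12, depth 1), Card (id 14, depth 1).
Iteration 2: depth < 1 fails for all current rows; recursion stops.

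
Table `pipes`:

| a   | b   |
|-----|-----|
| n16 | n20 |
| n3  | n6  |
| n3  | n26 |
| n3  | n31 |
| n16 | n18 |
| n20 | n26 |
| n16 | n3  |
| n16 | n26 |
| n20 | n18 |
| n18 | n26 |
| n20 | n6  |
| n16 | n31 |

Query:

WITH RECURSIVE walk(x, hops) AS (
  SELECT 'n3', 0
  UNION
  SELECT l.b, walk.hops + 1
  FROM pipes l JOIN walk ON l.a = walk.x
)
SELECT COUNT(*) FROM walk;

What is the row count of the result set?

4

Base: (n3, hops=0).
Iteration 1: edges from {n3} -> (n26, hops=1), (n31, hops=1), (n6, hops=1).
Iteration 2: no outgoing edges from {n26,n31,n6}; recursion stops.
Total rows emitted: 4.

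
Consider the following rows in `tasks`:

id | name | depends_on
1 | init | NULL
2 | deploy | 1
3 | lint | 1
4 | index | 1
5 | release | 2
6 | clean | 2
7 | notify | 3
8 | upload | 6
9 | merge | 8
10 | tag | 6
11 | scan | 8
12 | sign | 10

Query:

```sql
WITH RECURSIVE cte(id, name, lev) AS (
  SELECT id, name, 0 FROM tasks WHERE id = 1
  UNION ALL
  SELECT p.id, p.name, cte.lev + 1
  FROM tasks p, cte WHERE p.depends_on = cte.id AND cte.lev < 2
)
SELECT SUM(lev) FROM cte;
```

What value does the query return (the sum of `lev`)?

9

Base: id=1 (init) at lev 0.
Iteration 1: rows with depends_on in {1} -> deploy (id 2, lev 1), lint (id 3, lev 1), index (id 4, lev 1).
Iteration 2: rows with depends_on in {2,3,4} -> release (id 5, lev 2), clean (id 6, lev 2), notify (id 7, lev 2).
Iteration 3: lev < 2 fails for all current rows; recursion stops.
SUM(lev) = 0 + 1 + 1 + 1 + 2 + 2 + 2 = 9.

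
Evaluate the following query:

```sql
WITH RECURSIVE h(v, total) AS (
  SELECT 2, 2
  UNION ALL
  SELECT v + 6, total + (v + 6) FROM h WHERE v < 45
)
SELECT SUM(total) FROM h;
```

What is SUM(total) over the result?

Base: v=2, total=2.
Iteration 1: 2 < 45 holds -> v = 2 + 6 = 8, total = 2 + 8 = 10.
Iteration 2: 8 < 45 holds -> v = 8 + 6 = 14, total = 10 + 14 = 24.
Iteration 3: 14 < 45 holds -> v = 14 + 6 = 20, total = 24 + 20 = 44.
Iteration 4: 20 < 45 holds -> v = 20 + 6 = 26, total = 44 + 26 = 70.
Iteration 5: 26 < 45 holds -> v = 26 + 6 = 32, total = 70 + 32 = 102.
Iteration 6: 32 < 45 holds -> v = 32 + 6 = 38, total = 102 + 38 = 140.
Iteration 7: 38 < 45 holds -> v = 38 + 6 = 44, total = 140 + 44 = 184.
Iteration 8: 44 < 45 holds -> v = 44 + 6 = 50, total = 184 + 50 = 234.
Iteration 9: 50 < 45 fails; recursion stops.
SUM(total) = 2 + 10 + 24 + 44 + 70 + 102 + 140 + 184 + 234 = 810.

810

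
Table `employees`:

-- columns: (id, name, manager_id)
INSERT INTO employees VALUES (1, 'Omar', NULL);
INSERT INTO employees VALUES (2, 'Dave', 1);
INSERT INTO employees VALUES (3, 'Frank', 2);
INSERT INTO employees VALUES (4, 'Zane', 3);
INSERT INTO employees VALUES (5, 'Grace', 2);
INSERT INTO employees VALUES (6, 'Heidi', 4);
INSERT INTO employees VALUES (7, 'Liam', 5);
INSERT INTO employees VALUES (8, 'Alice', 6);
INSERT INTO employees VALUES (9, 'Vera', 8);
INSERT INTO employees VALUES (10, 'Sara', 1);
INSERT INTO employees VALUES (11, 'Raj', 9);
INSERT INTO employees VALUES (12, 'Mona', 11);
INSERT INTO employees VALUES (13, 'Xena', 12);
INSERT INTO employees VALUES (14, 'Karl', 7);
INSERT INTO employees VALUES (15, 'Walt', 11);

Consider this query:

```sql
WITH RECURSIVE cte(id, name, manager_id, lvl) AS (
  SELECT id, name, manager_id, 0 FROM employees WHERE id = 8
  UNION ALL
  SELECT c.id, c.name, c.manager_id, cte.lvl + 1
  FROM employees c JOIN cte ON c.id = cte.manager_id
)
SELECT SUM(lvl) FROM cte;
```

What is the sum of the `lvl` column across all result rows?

15

Base: id=8 (Alice), manager_id=6, lvl 0.
Iteration 1: join on id=6 -> Heidi (id 6, manager_id=4, lvl 1).
Iteration 2: join on id=4 -> Zane (id 4, manager_id=3, lvl 2).
Iteration 3: join on id=3 -> Frank (id 3, manager_id=2, lvl 3).
Iteration 4: join on id=2 -> Dave (id 2, manager_id=1, lvl 4).
Iteration 5: join on id=1 -> Omar (id 1, manager_id=NULL, lvl 5).
Iteration 6: manager_id is NULL; no match; recursion stops.
SUM(lvl) = 0 + 1 + 2 + 3 + 4 + 5 = 15.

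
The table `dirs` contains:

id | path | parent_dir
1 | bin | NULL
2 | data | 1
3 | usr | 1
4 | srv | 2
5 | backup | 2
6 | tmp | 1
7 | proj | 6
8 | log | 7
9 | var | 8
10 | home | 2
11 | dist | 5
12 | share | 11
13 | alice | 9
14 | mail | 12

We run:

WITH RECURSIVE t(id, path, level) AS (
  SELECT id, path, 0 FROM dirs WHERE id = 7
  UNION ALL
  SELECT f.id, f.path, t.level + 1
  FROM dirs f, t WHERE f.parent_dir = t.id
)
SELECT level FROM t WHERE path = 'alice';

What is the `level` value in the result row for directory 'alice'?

3

Base: id=7 (proj) at level 0.
Iteration 1: rows with parent_dir in {7} -> log (id 8, level 1).
Iteration 2: rows with parent_dir in {8} -> var (id 9, level 2).
Iteration 3: rows with parent_dir in {9} -> alice (id 13, level 3).
Iteration 4: no rows with parent_dir in {13}; recursion stops.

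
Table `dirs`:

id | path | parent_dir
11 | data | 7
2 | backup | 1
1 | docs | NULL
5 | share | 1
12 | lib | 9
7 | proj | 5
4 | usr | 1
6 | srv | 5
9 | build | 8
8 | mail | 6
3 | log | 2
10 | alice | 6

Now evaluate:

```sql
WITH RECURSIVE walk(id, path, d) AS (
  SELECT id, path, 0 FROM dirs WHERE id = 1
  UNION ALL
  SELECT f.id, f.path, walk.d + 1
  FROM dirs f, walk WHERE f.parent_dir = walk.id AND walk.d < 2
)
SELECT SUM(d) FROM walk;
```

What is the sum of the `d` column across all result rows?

9

Base: id=1 (docs) at d 0.
Iteration 1: rows with parent_dir in {1} -> backup (id 2, d 1), usr (id 4, d 1), share (id 5, d 1).
Iteration 2: rows with parent_dir in {2,4,5} -> log (id 3, d 2), srv (id 6, d 2), proj (id 7, d 2).
Iteration 3: d < 2 fails for all current rows; recursion stops.
SUM(d) = 0 + 1 + 1 + 1 + 2 + 2 + 2 = 9.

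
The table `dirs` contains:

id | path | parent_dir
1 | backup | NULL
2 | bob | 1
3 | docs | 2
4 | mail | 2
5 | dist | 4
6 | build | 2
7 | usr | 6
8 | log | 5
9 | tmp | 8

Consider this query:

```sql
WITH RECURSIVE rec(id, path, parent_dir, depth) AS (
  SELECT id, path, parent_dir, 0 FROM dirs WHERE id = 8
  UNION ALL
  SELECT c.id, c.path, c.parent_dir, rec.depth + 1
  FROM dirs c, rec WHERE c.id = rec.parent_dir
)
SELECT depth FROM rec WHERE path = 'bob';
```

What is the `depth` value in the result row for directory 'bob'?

3

Base: id=8 (log), parent_dir=5, depth 0.
Iteration 1: join on id=5 -> dist (id 5, parent_dir=4, depth 1).
Iteration 2: join on id=4 -> mail (id 4, parent_dir=2, depth 2).
Iteration 3: join on id=2 -> bob (id 2, parent_dir=1, depth 3).
Iteration 4: join on id=1 -> backup (id 1, parent_dir=NULL, depth 4).
Iteration 5: parent_dir is NULL; no match; recursion stops.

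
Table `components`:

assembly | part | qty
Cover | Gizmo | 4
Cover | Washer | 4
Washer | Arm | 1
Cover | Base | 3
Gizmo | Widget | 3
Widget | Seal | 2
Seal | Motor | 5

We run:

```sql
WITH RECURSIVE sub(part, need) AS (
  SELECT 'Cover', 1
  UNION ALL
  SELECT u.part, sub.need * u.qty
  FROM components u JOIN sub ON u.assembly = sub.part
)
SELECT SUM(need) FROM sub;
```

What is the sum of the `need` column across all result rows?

172

Base: (Cover, need=1).
Iteration 1: components of {Cover} -> Base = 1*3 = 3, Gizmo = 1*4 = 4, Washer = 1*4 = 4.
Iteration 2: components of {Base,Gizmo,Washer} -> Arm = 4*1 = 4, Widget = 4*3 = 12.
Iteration 3: components of {Arm,Widget} -> Seal = 12*2 = 24.
Iteration 4: components of {Seal} -> Motor = 24*5 = 120.
Iteration 5: no further components; recursion stops.
SUM(need) = 1 + 4 + 4 + 3 + 12 + 4 + 24 + 120 = 172.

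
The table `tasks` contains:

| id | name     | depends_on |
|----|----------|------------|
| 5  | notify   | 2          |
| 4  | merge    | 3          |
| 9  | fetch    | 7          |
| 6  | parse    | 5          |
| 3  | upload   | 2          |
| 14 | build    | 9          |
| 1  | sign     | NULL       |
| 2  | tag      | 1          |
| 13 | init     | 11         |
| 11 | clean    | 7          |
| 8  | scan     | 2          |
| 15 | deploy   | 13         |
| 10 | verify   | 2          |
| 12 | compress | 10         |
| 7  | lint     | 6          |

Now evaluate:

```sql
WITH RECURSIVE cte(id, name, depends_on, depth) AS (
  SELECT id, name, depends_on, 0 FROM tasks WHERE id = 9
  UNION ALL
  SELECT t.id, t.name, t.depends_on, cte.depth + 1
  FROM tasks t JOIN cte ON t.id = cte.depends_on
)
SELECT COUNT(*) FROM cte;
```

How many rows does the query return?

Base: id=9 (fetch), depends_on=7, depth 0.
Iteration 1: join on id=7 -> lint (id 7, depends_on=6, depth 1).
Iteration 2: join on id=6 -> parse (id 6, depends_on=5, depth 2).
Iteration 3: join on id=5 -> notify (id 5, depends_on=2, depth 3).
Iteration 4: join on id=2 -> tag (id 2, depends_on=1, depth 4).
Iteration 5: join on id=1 -> sign (id 1, depends_on=NULL, depth 5).
Iteration 6: depends_on is NULL; no match; recursion stops.
Total rows emitted: 6.

6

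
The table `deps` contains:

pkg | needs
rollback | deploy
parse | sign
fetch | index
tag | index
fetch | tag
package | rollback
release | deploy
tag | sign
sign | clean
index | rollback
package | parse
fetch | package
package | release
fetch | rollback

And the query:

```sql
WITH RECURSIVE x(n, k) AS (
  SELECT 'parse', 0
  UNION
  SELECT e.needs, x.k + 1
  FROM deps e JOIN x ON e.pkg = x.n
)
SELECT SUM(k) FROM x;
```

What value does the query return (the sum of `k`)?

3

Base: (parse, k=0).
Iteration 1: edges from {parse} -> (sign, k=1).
Iteration 2: edges from {sign} -> (clean, k=2).
Iteration 3: no outgoing edges from {clean}; recursion stops.
SUM(k) = 0 + 1 + 2 = 3.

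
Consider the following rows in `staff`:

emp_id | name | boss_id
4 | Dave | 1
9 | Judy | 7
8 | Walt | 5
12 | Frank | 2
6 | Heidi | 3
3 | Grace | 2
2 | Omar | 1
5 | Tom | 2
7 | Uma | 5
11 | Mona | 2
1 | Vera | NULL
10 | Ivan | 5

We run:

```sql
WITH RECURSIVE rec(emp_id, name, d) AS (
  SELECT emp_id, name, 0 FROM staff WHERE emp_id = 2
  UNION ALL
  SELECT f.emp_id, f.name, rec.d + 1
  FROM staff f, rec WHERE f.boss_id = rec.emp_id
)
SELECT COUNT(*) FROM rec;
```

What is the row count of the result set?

10

Base: emp_id=2 (Omar) at d 0.
Iteration 1: rows with boss_id in {2} -> Grace (id 3, d 1), Tom (id 5, d 1), Mona (id 11, d 1), Frank (id 12, d 1).
Iteration 2: rows with boss_id in {3,5,11,12} -> Heidi (id 6, d 2), Uma (id 7, d 2), Walt (id 8, d 2), Ivan (id 10, d 2).
Iteration 3: rows with boss_id in {6,7,8,10} -> Judy (id 9, d 3).
Iteration 4: no rows with boss_id in {9}; recursion stops.
Total rows emitted: 10.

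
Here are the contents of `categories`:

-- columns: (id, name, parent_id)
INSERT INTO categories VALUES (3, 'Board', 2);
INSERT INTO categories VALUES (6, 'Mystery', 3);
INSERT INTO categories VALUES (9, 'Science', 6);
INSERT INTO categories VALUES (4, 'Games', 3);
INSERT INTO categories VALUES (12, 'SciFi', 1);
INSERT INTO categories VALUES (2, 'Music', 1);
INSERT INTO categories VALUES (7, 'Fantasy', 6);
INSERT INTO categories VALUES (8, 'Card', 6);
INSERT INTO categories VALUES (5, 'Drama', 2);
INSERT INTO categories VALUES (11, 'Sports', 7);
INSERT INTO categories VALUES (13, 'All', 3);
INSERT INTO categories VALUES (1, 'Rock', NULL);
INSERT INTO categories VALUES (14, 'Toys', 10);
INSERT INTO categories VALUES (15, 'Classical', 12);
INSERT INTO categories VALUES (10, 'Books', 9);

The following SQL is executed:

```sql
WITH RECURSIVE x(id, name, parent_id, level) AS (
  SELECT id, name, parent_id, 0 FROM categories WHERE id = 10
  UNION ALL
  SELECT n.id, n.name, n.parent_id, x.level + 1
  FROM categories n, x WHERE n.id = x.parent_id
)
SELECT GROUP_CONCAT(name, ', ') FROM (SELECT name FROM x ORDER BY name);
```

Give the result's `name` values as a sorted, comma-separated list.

Base: id=10 (Books), parent_id=9, level 0.
Iteration 1: join on id=9 -> Science (id 9, parent_id=6, level 1).
Iteration 2: join on id=6 -> Mystery (id 6, parent_id=3, level 2).
Iteration 3: join on id=3 -> Board (id 3, parent_id=2, level 3).
Iteration 4: join on id=2 -> Music (id 2, parent_id=1, level 4).
Iteration 5: join on id=1 -> Rock (id 1, parent_id=NULL, level 5).
Iteration 6: parent_id is NULL; no match; recursion stops.

Board, Books, Music, Mystery, Rock, Science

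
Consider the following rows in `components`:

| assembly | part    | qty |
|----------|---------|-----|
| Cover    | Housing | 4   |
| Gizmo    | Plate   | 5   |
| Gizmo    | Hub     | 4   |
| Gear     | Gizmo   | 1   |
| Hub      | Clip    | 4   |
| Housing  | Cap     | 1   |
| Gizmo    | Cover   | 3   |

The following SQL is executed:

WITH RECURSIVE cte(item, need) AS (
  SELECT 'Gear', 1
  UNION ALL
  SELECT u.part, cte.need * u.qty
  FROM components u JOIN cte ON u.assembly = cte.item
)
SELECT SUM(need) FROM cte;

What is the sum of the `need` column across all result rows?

Base: (Gear, need=1).
Iteration 1: components of {Gear} -> Gizmo = 1*1 = 1.
Iteration 2: components of {Gizmo} -> Cover = 1*3 = 3, Hub = 1*4 = 4, Plate = 1*5 = 5.
Iteration 3: components of {Cover,Hub,Plate} -> Clip = 4*4 = 16, Housing = 3*4 = 12.
Iteration 4: components of {Clip,Housing} -> Cap = 12*1 = 12.
Iteration 5: no further components; recursion stops.
SUM(need) = 1 + 1 + 4 + 3 + 5 + 16 + 12 + 12 = 54.

54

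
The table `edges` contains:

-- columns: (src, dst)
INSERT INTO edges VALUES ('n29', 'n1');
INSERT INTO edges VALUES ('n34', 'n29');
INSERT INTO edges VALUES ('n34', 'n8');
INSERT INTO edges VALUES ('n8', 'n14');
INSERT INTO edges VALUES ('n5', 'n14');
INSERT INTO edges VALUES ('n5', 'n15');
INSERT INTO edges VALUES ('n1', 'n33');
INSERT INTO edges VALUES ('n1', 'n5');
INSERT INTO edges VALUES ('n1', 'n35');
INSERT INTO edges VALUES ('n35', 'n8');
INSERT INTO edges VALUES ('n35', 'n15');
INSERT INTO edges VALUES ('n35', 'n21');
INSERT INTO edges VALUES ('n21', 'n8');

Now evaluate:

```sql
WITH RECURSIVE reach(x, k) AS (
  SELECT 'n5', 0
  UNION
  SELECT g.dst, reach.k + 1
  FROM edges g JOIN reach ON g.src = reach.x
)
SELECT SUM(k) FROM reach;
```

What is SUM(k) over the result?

Base: (n5, k=0).
Iteration 1: edges from {n5} -> (n14, k=1), (n15, k=1).
Iteration 2: no outgoing edges from {n14,n15}; recursion stops.
SUM(k) = 0 + 1 + 1 = 2.

2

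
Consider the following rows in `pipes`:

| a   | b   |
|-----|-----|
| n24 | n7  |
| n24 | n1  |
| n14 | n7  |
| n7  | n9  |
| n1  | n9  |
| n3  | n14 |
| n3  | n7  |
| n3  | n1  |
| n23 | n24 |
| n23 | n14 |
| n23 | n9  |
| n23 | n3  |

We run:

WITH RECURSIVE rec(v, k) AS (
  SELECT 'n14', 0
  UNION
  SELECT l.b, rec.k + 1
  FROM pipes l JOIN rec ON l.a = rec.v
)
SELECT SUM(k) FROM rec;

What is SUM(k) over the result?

3

Base: (n14, k=0).
Iteration 1: edges from {n14} -> (n7, k=1).
Iteration 2: edges from {n7} -> (n9, k=2).
Iteration 3: no outgoing edges from {n9}; recursion stops.
SUM(k) = 0 + 1 + 2 = 3.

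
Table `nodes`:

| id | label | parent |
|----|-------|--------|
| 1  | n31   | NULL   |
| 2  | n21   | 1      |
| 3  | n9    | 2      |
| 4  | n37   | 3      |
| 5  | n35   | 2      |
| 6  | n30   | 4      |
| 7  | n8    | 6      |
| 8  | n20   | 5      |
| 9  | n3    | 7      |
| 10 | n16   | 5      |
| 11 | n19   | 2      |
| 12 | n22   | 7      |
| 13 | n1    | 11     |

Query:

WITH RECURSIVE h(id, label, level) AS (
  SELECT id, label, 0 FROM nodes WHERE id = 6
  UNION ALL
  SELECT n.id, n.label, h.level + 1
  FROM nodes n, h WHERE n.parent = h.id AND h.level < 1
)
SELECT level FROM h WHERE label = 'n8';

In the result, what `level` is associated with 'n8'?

Base: id=6 (n30) at level 0.
Iteration 1: rows with parent in {6} -> n8 (id 7, level 1).
Iteration 2: level < 1 fails for all current rows; recursion stops.

1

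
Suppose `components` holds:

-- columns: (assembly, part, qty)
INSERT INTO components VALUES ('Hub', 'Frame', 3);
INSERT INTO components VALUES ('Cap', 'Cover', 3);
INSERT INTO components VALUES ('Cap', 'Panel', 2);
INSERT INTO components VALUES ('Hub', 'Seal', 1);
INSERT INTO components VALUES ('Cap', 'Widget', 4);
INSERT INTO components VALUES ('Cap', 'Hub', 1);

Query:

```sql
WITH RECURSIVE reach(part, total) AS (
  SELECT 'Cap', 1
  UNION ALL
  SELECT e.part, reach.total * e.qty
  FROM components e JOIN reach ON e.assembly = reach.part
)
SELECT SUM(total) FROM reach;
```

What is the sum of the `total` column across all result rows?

15

Base: (Cap, total=1).
Iteration 1: components of {Cap} -> Cover = 1*3 = 3, Hub = 1*1 = 1, Panel = 1*2 = 2, Widget = 1*4 = 4.
Iteration 2: components of {Cover,Hub,Panel,Widget} -> Frame = 1*3 = 3, Seal = 1*1 = 1.
Iteration 3: no further components; recursion stops.
SUM(total) = 1 + 4 + 1 + 2 + 3 + 3 + 1 = 15.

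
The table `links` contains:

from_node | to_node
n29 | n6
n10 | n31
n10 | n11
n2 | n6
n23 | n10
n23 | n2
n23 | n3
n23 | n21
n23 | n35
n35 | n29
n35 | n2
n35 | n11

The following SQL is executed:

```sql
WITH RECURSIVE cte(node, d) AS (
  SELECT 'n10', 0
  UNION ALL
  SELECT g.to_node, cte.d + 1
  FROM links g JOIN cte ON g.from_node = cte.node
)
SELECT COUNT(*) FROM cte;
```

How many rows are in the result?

Base: (n10, d=0).
Iteration 1: edges from {n10} -> (n11, d=1), (n31, d=1).
Iteration 2: no outgoing edges from {n11,n31}; recursion stops.
Total rows emitted: 3.

3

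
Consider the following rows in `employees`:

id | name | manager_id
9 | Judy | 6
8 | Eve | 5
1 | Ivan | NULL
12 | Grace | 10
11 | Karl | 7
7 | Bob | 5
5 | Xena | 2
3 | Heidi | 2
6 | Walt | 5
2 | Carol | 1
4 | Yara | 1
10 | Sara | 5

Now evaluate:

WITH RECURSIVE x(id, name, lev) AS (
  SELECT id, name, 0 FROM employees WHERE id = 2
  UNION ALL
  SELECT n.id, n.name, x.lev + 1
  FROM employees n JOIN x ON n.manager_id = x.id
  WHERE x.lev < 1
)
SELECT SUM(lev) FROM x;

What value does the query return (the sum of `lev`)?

2

Base: id=2 (Carol) at lev 0.
Iteration 1: rows with manager_id in {2} -> Heidi (id 3, lev 1), Xena (id 5, lev 1).
Iteration 2: lev < 1 fails for all current rows; recursion stops.
SUM(lev) = 0 + 1 + 1 = 2.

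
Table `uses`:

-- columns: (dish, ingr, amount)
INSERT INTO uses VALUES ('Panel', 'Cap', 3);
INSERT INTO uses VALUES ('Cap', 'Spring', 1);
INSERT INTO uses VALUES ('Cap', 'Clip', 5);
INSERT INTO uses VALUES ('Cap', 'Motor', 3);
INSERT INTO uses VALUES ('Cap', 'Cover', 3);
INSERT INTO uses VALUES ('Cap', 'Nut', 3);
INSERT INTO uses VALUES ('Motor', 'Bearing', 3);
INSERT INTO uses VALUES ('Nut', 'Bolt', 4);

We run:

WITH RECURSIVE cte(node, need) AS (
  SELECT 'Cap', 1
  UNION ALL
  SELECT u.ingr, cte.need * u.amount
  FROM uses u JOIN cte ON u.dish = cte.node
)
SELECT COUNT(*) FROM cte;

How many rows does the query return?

8

Base: (Cap, need=1).
Iteration 1: components of {Cap} -> Clip = 1*5 = 5, Cover = 1*3 = 3, Motor = 1*3 = 3, Nut = 1*3 = 3, Spring = 1*1 = 1.
Iteration 2: components of {Clip,Cover,Motor,Nut,Spring} -> Bearing = 3*3 = 9, Bolt = 3*4 = 12.
Iteration 3: no further components; recursion stops.
Total rows emitted: 8.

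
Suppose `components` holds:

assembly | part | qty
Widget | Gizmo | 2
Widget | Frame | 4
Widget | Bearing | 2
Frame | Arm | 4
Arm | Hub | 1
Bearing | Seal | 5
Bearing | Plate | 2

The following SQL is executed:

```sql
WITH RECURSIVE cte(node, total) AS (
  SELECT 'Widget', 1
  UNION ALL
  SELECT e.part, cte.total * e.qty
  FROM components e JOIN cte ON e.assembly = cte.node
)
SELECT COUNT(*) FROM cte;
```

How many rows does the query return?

Base: (Widget, total=1).
Iteration 1: components of {Widget} -> Bearing = 1*2 = 2, Frame = 1*4 = 4, Gizmo = 1*2 = 2.
Iteration 2: components of {Bearing,Frame,Gizmo} -> Arm = 4*4 = 16, Plate = 2*2 = 4, Seal = 2*5 = 10.
Iteration 3: components of {Arm,Plate,Seal} -> Hub = 16*1 = 16.
Iteration 4: no further components; recursion stops.
Total rows emitted: 8.

8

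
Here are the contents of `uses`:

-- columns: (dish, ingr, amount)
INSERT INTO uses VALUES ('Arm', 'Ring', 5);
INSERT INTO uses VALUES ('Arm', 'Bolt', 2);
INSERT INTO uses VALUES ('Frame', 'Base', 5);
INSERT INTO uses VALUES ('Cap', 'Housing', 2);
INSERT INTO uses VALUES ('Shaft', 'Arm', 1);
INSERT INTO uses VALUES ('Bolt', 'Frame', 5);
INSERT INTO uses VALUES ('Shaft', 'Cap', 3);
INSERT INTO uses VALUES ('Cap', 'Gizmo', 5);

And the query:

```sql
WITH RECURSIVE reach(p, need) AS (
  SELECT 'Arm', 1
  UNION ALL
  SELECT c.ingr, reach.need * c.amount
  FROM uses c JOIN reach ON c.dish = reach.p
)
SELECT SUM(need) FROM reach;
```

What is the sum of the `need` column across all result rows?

68

Base: (Arm, need=1).
Iteration 1: components of {Arm} -> Bolt = 1*2 = 2, Ring = 1*5 = 5.
Iteration 2: components of {Bolt,Ring} -> Frame = 2*5 = 10.
Iteration 3: components of {Frame} -> Base = 10*5 = 50.
Iteration 4: no further components; recursion stops.
SUM(need) = 1 + 5 + 2 + 10 + 50 = 68.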